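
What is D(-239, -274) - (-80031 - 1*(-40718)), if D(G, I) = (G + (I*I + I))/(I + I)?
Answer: 21468961/548 ≈ 39177.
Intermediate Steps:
D(G, I) = (G + I + I²)/(2*I) (D(G, I) = (G + (I² + I))/((2*I)) = (G + (I + I²))*(1/(2*I)) = (G + I + I²)*(1/(2*I)) = (G + I + I²)/(2*I))
D(-239, -274) - (-80031 - 1*(-40718)) = (½)*(-239 - 274*(1 - 274))/(-274) - (-80031 - 1*(-40718)) = (½)*(-1/274)*(-239 - 274*(-273)) - (-80031 + 40718) = (½)*(-1/274)*(-239 + 74802) - 1*(-39313) = (½)*(-1/274)*74563 + 39313 = -74563/548 + 39313 = 21468961/548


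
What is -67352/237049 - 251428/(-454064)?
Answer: 7254659361/26908854284 ≈ 0.26960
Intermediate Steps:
-67352/237049 - 251428/(-454064) = -67352*1/237049 - 251428*(-1/454064) = -67352/237049 + 62857/113516 = 7254659361/26908854284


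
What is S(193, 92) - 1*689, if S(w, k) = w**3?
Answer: 7188368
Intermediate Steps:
S(193, 92) - 1*689 = 193**3 - 1*689 = 7189057 - 689 = 7188368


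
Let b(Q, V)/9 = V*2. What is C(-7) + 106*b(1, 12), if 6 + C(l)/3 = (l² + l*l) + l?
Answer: 23151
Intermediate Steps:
b(Q, V) = 18*V (b(Q, V) = 9*(V*2) = 9*(2*V) = 18*V)
C(l) = -18 + 3*l + 6*l² (C(l) = -18 + 3*((l² + l*l) + l) = -18 + 3*((l² + l²) + l) = -18 + 3*(2*l² + l) = -18 + 3*(l + 2*l²) = -18 + (3*l + 6*l²) = -18 + 3*l + 6*l²)
C(-7) + 106*b(1, 12) = (-18 + 3*(-7) + 6*(-7)²) + 106*(18*12) = (-18 - 21 + 6*49) + 106*216 = (-18 - 21 + 294) + 22896 = 255 + 22896 = 23151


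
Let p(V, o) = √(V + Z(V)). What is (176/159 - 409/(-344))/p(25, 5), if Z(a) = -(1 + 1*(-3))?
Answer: 125575*√3/492264 ≈ 0.44184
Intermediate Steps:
Z(a) = 2 (Z(a) = -(1 - 3) = -1*(-2) = 2)
p(V, o) = √(2 + V) (p(V, o) = √(V + 2) = √(2 + V))
(176/159 - 409/(-344))/p(25, 5) = (176/159 - 409/(-344))/(√(2 + 25)) = (176*(1/159) - 409*(-1/344))/(√27) = (176/159 + 409/344)/((3*√3)) = 125575*(√3/9)/54696 = 125575*√3/492264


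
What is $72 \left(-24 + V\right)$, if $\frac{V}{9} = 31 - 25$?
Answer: $2160$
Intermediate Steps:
$V = 54$ ($V = 9 \left(31 - 25\right) = 9 \cdot 6 = 54$)
$72 \left(-24 + V\right) = 72 \left(-24 + 54\right) = 72 \cdot 30 = 2160$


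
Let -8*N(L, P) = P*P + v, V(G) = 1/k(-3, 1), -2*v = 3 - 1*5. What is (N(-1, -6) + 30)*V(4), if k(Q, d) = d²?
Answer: 203/8 ≈ 25.375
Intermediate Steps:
v = 1 (v = -(3 - 1*5)/2 = -(3 - 5)/2 = -½*(-2) = 1)
V(G) = 1 (V(G) = 1/(1²) = 1/1 = 1)
N(L, P) = -⅛ - P²/8 (N(L, P) = -(P*P + 1)/8 = -(P² + 1)/8 = -(1 + P²)/8 = -⅛ - P²/8)
(N(-1, -6) + 30)*V(4) = ((-⅛ - ⅛*(-6)²) + 30)*1 = ((-⅛ - ⅛*36) + 30)*1 = ((-⅛ - 9/2) + 30)*1 = (-37/8 + 30)*1 = (203/8)*1 = 203/8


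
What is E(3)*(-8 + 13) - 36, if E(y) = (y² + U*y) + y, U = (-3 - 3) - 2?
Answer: -96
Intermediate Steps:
U = -8 (U = -6 - 2 = -8)
E(y) = y² - 7*y (E(y) = (y² - 8*y) + y = y² - 7*y)
E(3)*(-8 + 13) - 36 = (3*(-7 + 3))*(-8 + 13) - 36 = (3*(-4))*5 - 36 = -12*5 - 36 = -60 - 36 = -96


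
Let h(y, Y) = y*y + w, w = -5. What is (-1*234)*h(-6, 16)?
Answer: -7254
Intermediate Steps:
h(y, Y) = -5 + y² (h(y, Y) = y*y - 5 = y² - 5 = -5 + y²)
(-1*234)*h(-6, 16) = (-1*234)*(-5 + (-6)²) = -234*(-5 + 36) = -234*31 = -7254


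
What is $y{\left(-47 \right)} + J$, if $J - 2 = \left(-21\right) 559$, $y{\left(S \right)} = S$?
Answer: $-11784$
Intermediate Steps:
$J = -11737$ ($J = 2 - 11739 = -11737$)
$y{\left(-47 \right)} + J = -47 - 11737 = -11784$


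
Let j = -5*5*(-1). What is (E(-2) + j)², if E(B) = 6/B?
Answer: 484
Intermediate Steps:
j = 25 (j = -25*(-1) = 25)
(E(-2) + j)² = (6/(-2) + 25)² = (6*(-½) + 25)² = (-3 + 25)² = 22² = 484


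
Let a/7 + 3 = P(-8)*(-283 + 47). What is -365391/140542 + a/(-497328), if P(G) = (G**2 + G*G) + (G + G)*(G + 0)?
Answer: -61139662781/34947735888 ≈ -1.7495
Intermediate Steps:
P(G) = 4*G**2 (P(G) = (G**2 + G**2) + (2*G)*G = 2*G**2 + 2*G**2 = 4*G**2)
a = -422933 (a = -21 + 7*((4*(-8)**2)*(-283 + 47)) = -21 + 7*((4*64)*(-236)) = -21 + 7*(256*(-236)) = -21 + 7*(-60416) = -21 - 422912 = -422933)
-365391/140542 + a/(-497328) = -365391/140542 - 422933/(-497328) = -365391*1/140542 - 422933*(-1/497328) = -365391/140542 + 422933/497328 = -61139662781/34947735888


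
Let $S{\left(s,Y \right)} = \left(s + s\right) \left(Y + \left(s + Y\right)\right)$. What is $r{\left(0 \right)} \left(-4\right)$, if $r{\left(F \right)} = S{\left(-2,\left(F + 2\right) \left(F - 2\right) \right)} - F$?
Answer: $-160$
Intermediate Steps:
$S{\left(s,Y \right)} = 2 s \left(s + 2 Y\right)$ ($S{\left(s,Y \right)} = 2 s \left(Y + \left(Y + s\right)\right) = 2 s \left(s + 2 Y\right)$)
$r{\left(F \right)} = 8 - F - 8 \left(-2 + F\right) \left(2 + F\right)$ ($r{\left(F \right)} = 2 \left(-2\right) \left(-2 + 2 \left(F + 2\right) \left(F - 2\right)\right) - F = 2 \left(-2\right) \left(-2 + 2 \left(2 + F\right) \left(-2 + F\right)\right) - F = 2 \left(-2\right) \left(-2 + 2 \left(-2 + F\right) \left(2 + F\right)\right) - F = \left(8 - 8 \left(-2 + F\right) \left(2 + F\right)\right) - F = 8 - F - 8 \left(-2 + F\right) \left(2 + F\right)$)
$r{\left(0 \right)} \left(-4\right) = \left(40 - 0 - 8 \cdot 0^{2}\right) \left(-4\right) = \left(40 + 0 - 0\right) \left(-4\right) = \left(40 + 0 + 0\right) \left(-4\right) = 40 \left(-4\right) = -160$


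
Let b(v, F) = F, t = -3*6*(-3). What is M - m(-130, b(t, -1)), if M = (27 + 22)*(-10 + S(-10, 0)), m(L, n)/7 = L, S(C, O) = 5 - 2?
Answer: 567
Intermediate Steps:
S(C, O) = 3
t = 54 (t = -18*(-3) = 54)
m(L, n) = 7*L
M = -343 (M = (27 + 22)*(-10 + 3) = 49*(-7) = -343)
M - m(-130, b(t, -1)) = -343 - 7*(-130) = -343 - 1*(-910) = -343 + 910 = 567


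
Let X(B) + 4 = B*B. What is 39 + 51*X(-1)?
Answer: -114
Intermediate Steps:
X(B) = -4 + B² (X(B) = -4 + B*B = -4 + B²)
39 + 51*X(-1) = 39 + 51*(-4 + (-1)²) = 39 + 51*(-4 + 1) = 39 + 51*(-3) = 39 - 153 = -114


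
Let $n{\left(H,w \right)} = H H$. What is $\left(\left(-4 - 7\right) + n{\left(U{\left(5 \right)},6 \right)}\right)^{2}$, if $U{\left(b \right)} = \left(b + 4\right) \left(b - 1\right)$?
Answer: $1651225$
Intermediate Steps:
$U{\left(b \right)} = \left(-1 + b\right) \left(4 + b\right)$ ($U{\left(b \right)} = \left(4 + b\right) \left(-1 + b\right) = \left(-1 + b\right) \left(4 + b\right)$)
$n{\left(H,w \right)} = H^{2}$
$\left(\left(-4 - 7\right) + n{\left(U{\left(5 \right)},6 \right)}\right)^{2} = \left(\left(-4 - 7\right) + \left(-4 + 5^{2} + 3 \cdot 5\right)^{2}\right)^{2} = \left(-11 + \left(-4 + 25 + 15\right)^{2}\right)^{2} = \left(-11 + 36^{2}\right)^{2} = \left(-11 + 1296\right)^{2} = 1285^{2} = 1651225$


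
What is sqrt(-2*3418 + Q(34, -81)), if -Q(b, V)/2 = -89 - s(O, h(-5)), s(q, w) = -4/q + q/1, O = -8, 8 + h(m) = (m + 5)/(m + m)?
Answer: I*sqrt(6673) ≈ 81.688*I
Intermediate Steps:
h(m) = -8 + (5 + m)/(2*m) (h(m) = -8 + (m + 5)/(m + m) = -8 + (5 + m)/((2*m)) = -8 + (5 + m)*(1/(2*m)) = -8 + (5 + m)/(2*m))
s(q, w) = q - 4/q (s(q, w) = -4/q + q*1 = -4/q + q = q - 4/q)
Q(b, V) = 163 (Q(b, V) = -2*(-89 - (-8 - 4/(-8))) = -2*(-89 - (-8 - 4*(-1/8))) = -2*(-89 - (-8 + 1/2)) = -2*(-89 - 1*(-15/2)) = -2*(-89 + 15/2) = -2*(-163/2) = 163)
sqrt(-2*3418 + Q(34, -81)) = sqrt(-2*3418 + 163) = sqrt(-6836 + 163) = sqrt(-6673) = I*sqrt(6673)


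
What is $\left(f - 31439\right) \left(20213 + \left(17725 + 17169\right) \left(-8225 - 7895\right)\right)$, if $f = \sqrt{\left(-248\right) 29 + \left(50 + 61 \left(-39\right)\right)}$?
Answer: $17683527875413 - 562471067 i \sqrt{9521} \approx 1.7684 \cdot 10^{13} - 5.4883 \cdot 10^{10} i$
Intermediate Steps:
$f = i \sqrt{9521}$ ($f = \sqrt{-7192 + \left(50 - 2379\right)} = \sqrt{-7192 - 2329} = \sqrt{-9521} = i \sqrt{9521} \approx 97.576 i$)
$\left(f - 31439\right) \left(20213 + \left(17725 + 17169\right) \left(-8225 - 7895\right)\right) = \left(i \sqrt{9521} - 31439\right) \left(20213 + \left(17725 + 17169\right) \left(-8225 - 7895\right)\right) = \left(-31439 + i \sqrt{9521}\right) \left(20213 + 34894 \left(-16120\right)\right) = \left(-31439 + i \sqrt{9521}\right) \left(20213 - 562491280\right) = \left(-31439 + i \sqrt{9521}\right) \left(-562471067\right) = 17683527875413 - 562471067 i \sqrt{9521}$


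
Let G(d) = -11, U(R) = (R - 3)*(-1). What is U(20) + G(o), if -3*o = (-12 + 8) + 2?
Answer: -28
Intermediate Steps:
U(R) = 3 - R (U(R) = (-3 + R)*(-1) = 3 - R)
o = 2/3 (o = -((-12 + 8) + 2)/3 = -(-4 + 2)/3 = -1/3*(-2) = 2/3 ≈ 0.66667)
U(20) + G(o) = (3 - 1*20) - 11 = (3 - 20) - 11 = -17 - 11 = -28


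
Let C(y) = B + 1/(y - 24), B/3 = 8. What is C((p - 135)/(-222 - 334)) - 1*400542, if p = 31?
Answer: -1325714719/3310 ≈ -4.0052e+5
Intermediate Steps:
B = 24 (B = 3*8 = 24)
C(y) = 24 + 1/(-24 + y) (C(y) = 24 + 1/(y - 24) = 24 + 1/(-24 + y))
C((p - 135)/(-222 - 334)) - 1*400542 = (-575 + 24*((31 - 135)/(-222 - 334)))/(-24 + (31 - 135)/(-222 - 334)) - 1*400542 = (-575 + 24*(-104/(-556)))/(-24 - 104/(-556)) - 400542 = (-575 + 24*(-104*(-1/556)))/(-24 - 104*(-1/556)) - 400542 = (-575 + 24*(26/139))/(-24 + 26/139) - 400542 = (-575 + 624/139)/(-3310/139) - 400542 = -139/3310*(-79301/139) - 400542 = 79301/3310 - 400542 = -1325714719/3310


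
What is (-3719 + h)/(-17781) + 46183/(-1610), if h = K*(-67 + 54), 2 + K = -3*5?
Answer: -271849381/9542470 ≈ -28.488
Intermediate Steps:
K = -17 (K = -2 - 3*5 = -2 - 15 = -17)
h = 221 (h = -17*(-67 + 54) = -17*(-13) = 221)
(-3719 + h)/(-17781) + 46183/(-1610) = (-3719 + 221)/(-17781) + 46183/(-1610) = -3498*(-1/17781) + 46183*(-1/1610) = 1166/5927 - 46183/1610 = -271849381/9542470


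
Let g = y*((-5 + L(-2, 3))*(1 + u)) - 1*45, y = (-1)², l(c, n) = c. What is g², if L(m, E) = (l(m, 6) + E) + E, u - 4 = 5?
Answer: 3025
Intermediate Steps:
u = 9 (u = 4 + 5 = 9)
L(m, E) = m + 2*E (L(m, E) = (m + E) + E = (E + m) + E = m + 2*E)
y = 1
g = -55 (g = 1*((-5 + (-2 + 2*3))*(1 + 9)) - 1*45 = 1*((-5 + (-2 + 6))*10) - 45 = 1*((-5 + 4)*10) - 45 = 1*(-1*10) - 45 = 1*(-10) - 45 = -10 - 45 = -55)
g² = (-55)² = 3025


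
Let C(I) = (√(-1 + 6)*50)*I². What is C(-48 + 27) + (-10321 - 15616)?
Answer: -25937 + 22050*√5 ≈ 23368.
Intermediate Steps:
C(I) = 50*√5*I² (C(I) = (√5*50)*I² = (50*√5)*I² = 50*√5*I²)
C(-48 + 27) + (-10321 - 15616) = 50*√5*(-48 + 27)² + (-10321 - 15616) = 50*√5*(-21)² - 25937 = 50*√5*441 - 25937 = 22050*√5 - 25937 = -25937 + 22050*√5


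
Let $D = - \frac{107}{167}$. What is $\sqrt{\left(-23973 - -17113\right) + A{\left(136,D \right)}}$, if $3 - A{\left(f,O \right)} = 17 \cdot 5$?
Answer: $i \sqrt{6942} \approx 83.319 i$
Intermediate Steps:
$D = - \frac{107}{167}$ ($D = \left(-107\right) \frac{1}{167} = - \frac{107}{167} \approx -0.64072$)
$A{\left(f,O \right)} = -82$ ($A{\left(f,O \right)} = 3 - 17 \cdot 5 = 3 - 85 = -82$)
$\sqrt{\left(-23973 - -17113\right) + A{\left(136,D \right)}} = \sqrt{\left(-23973 - -17113\right) - 82} = \sqrt{\left(-23973 + 17113\right) - 82} = \sqrt{-6860 - 82} = \sqrt{-6942} = i \sqrt{6942}$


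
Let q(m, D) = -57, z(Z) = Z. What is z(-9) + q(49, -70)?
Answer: -66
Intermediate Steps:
z(-9) + q(49, -70) = -9 - 57 = -66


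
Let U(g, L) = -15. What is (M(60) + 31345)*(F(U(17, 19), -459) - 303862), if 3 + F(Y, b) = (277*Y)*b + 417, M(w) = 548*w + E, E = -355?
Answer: 102428127390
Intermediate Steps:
M(w) = -355 + 548*w (M(w) = 548*w - 355 = -355 + 548*w)
F(Y, b) = 414 + 277*Y*b (F(Y, b) = -3 + ((277*Y)*b + 417) = -3 + (277*Y*b + 417) = -3 + (417 + 277*Y*b) = 414 + 277*Y*b)
(M(60) + 31345)*(F(U(17, 19), -459) - 303862) = ((-355 + 548*60) + 31345)*((414 + 277*(-15)*(-459)) - 303862) = ((-355 + 32880) + 31345)*((414 + 1907145) - 303862) = (32525 + 31345)*(1907559 - 303862) = 63870*1603697 = 102428127390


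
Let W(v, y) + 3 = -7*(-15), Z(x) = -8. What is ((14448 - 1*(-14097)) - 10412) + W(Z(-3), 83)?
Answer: 18235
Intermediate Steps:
W(v, y) = 102 (W(v, y) = -3 - 7*(-15) = -3 + 105 = 102)
((14448 - 1*(-14097)) - 10412) + W(Z(-3), 83) = ((14448 - 1*(-14097)) - 10412) + 102 = ((14448 + 14097) - 10412) + 102 = (28545 - 10412) + 102 = 18133 + 102 = 18235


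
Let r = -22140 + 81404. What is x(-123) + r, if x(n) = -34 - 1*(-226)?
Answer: 59456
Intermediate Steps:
r = 59264
x(n) = 192 (x(n) = -34 + 226 = 192)
x(-123) + r = 192 + 59264 = 59456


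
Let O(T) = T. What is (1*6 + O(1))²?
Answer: 49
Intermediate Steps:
(1*6 + O(1))² = (1*6 + 1)² = (6 + 1)² = 7² = 49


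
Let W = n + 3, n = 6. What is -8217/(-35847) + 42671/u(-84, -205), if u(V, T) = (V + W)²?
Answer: 175094218/22404375 ≈ 7.8152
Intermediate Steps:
W = 9 (W = 6 + 3 = 9)
u(V, T) = (9 + V)² (u(V, T) = (V + 9)² = (9 + V)²)
-8217/(-35847) + 42671/u(-84, -205) = -8217/(-35847) + 42671/((9 - 84)²) = -8217*(-1/35847) + 42671/((-75)²) = 913/3983 + 42671/5625 = 175094218/22404375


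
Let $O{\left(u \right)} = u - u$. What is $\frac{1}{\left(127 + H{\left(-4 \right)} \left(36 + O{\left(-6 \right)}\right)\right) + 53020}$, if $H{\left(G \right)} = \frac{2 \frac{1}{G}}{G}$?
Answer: $\frac{2}{106303} \approx 1.8814 \cdot 10^{-5}$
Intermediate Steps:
$O{\left(u \right)} = 0$
$H{\left(G \right)} = \frac{2}{G^{2}}$
$\frac{1}{\left(127 + H{\left(-4 \right)} \left(36 + O{\left(-6 \right)}\right)\right) + 53020} = \frac{1}{\left(127 + \frac{2}{16} \left(36 + 0\right)\right) + 53020} = \frac{1}{\left(127 + 2 \cdot \frac{1}{16} \cdot 36\right) + 53020} = \frac{1}{\left(127 + \frac{1}{8} \cdot 36\right) + 53020} = \frac{1}{\left(127 + \frac{9}{2}\right) + 53020} = \frac{1}{\frac{263}{2} + 53020} = \frac{1}{\frac{106303}{2}} = \frac{2}{106303}$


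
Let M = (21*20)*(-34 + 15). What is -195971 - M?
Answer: -187991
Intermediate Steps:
M = -7980 (M = 420*(-19) = -7980)
-195971 - M = -195971 - 1*(-7980) = -195971 + 7980 = -187991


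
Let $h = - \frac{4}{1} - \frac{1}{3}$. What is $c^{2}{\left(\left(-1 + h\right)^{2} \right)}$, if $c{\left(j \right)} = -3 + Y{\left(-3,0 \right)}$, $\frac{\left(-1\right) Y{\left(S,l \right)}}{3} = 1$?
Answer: $36$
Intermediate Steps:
$Y{\left(S,l \right)} = -3$ ($Y{\left(S,l \right)} = \left(-3\right) 1 = -3$)
$h = - \frac{13}{3}$ ($h = \left(-4\right) 1 - \frac{1}{3} = -4 - \frac{1}{3} = - \frac{13}{3} \approx -4.3333$)
$c{\left(j \right)} = -6$ ($c{\left(j \right)} = -3 - 3 = -6$)
$c^{2}{\left(\left(-1 + h\right)^{2} \right)} = \left(-6\right)^{2} = 36$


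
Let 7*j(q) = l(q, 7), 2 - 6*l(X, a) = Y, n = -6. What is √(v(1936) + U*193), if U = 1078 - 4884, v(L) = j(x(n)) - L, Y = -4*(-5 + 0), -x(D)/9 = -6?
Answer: 3*I*√4009803/7 ≈ 858.19*I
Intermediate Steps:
x(D) = 54 (x(D) = -9*(-6) = 54)
Y = 20 (Y = -4*(-5) = 20)
l(X, a) = -3 (l(X, a) = ⅓ - ⅙*20 = ⅓ - 10/3 = -3)
j(q) = -3/7 (j(q) = (⅐)*(-3) = -3/7)
v(L) = -3/7 - L
U = -3806
√(v(1936) + U*193) = √((-3/7 - 1*1936) - 3806*193) = √((-3/7 - 1936) - 734558) = √(-13555/7 - 734558) = √(-5155461/7) = 3*I*√4009803/7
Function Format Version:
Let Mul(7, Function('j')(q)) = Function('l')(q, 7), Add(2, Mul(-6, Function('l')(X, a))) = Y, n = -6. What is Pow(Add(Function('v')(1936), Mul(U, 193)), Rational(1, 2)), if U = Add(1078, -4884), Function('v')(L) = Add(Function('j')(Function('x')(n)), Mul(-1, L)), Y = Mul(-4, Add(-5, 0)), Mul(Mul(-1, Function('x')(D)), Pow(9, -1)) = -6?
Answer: Mul(Rational(3, 7), I, Pow(4009803, Rational(1, 2))) ≈ Mul(858.19, I)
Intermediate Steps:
Function('x')(D) = 54 (Function('x')(D) = Mul(-9, -6) = 54)
Y = 20 (Y = Mul(-4, -5) = 20)
Function('l')(X, a) = -3 (Function('l')(X, a) = Add(Rational(1, 3), Mul(Rational(-1, 6), 20)) = Add(Rational(1, 3), Rational(-10, 3)) = -3)
Function('j')(q) = Rational(-3, 7) (Function('j')(q) = Mul(Rational(1, 7), -3) = Rational(-3, 7))
Function('v')(L) = Add(Rational(-3, 7), Mul(-1, L))
U = -3806
Pow(Add(Function('v')(1936), Mul(U, 193)), Rational(1, 2)) = Pow(Add(Add(Rational(-3, 7), Mul(-1, 1936)), Mul(-3806, 193)), Rational(1, 2)) = Pow(Add(Add(Rational(-3, 7), -1936), -734558), Rational(1, 2)) = Pow(Add(Rational(-13555, 7), -734558), Rational(1, 2)) = Pow(Rational(-5155461, 7), Rational(1, 2)) = Mul(Rational(3, 7), I, Pow(4009803, Rational(1, 2)))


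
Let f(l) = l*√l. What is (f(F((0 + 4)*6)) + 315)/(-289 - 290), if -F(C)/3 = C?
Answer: -105/193 + 144*I*√2/193 ≈ -0.54404 + 1.0552*I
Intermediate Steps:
F(C) = -3*C
f(l) = l^(3/2)
(f(F((0 + 4)*6)) + 315)/(-289 - 290) = ((-3*(0 + 4)*6)^(3/2) + 315)/(-289 - 290) = ((-12*6)^(3/2) + 315)/(-579) = ((-3*24)^(3/2) + 315)*(-1/579) = ((-72)^(3/2) + 315)*(-1/579) = (-432*I*√2 + 315)*(-1/579) = (315 - 432*I*√2)*(-1/579) = -105/193 + 144*I*√2/193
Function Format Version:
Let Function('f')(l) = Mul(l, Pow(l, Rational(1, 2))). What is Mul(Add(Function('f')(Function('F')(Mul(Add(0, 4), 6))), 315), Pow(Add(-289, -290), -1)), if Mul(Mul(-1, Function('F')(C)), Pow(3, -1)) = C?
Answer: Add(Rational(-105, 193), Mul(Rational(144, 193), I, Pow(2, Rational(1, 2)))) ≈ Add(-0.54404, Mul(1.0552, I))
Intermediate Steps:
Function('F')(C) = Mul(-3, C)
Function('f')(l) = Pow(l, Rational(3, 2))
Mul(Add(Function('f')(Function('F')(Mul(Add(0, 4), 6))), 315), Pow(Add(-289, -290), -1)) = Mul(Add(Pow(Mul(-3, Mul(Add(0, 4), 6)), Rational(3, 2)), 315), Pow(Add(-289, -290), -1)) = Mul(Add(Pow(Mul(-3, Mul(4, 6)), Rational(3, 2)), 315), Pow(-579, -1)) = Mul(Add(Pow(Mul(-3, 24), Rational(3, 2)), 315), Rational(-1, 579)) = Mul(Add(Pow(-72, Rational(3, 2)), 315), Rational(-1, 579)) = Mul(Add(Mul(-432, I, Pow(2, Rational(1, 2))), 315), Rational(-1, 579)) = Mul(Add(315, Mul(-432, I, Pow(2, Rational(1, 2)))), Rational(-1, 579)) = Add(Rational(-105, 193), Mul(Rational(144, 193), I, Pow(2, Rational(1, 2))))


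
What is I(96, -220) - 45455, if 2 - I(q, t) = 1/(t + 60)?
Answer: -7272479/160 ≈ -45453.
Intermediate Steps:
I(q, t) = 2 - 1/(60 + t) (I(q, t) = 2 - 1/(t + 60) = 2 - 1/(60 + t))
I(96, -220) - 45455 = (119 + 2*(-220))/(60 - 220) - 45455 = (119 - 440)/(-160) - 45455 = -1/160*(-321) - 45455 = 321/160 - 45455 = -7272479/160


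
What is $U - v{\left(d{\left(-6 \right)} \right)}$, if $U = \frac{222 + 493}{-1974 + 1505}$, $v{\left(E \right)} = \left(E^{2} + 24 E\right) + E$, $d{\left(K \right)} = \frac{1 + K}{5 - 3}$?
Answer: $\frac{102665}{1876} \approx 54.725$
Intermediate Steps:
$d{\left(K \right)} = \frac{1}{2} + \frac{K}{2}$ ($d{\left(K \right)} = \frac{1 + K}{2} = \left(1 + K\right) \frac{1}{2} = \frac{1}{2} + \frac{K}{2}$)
$v{\left(E \right)} = E^{2} + 25 E$
$U = - \frac{715}{469}$ ($U = \frac{715}{-469} = 715 \left(- \frac{1}{469}\right) = - \frac{715}{469} \approx -1.5245$)
$U - v{\left(d{\left(-6 \right)} \right)} = - \frac{715}{469} - \left(\frac{1}{2} + \frac{1}{2} \left(-6\right)\right) \left(25 + \left(\frac{1}{2} + \frac{1}{2} \left(-6\right)\right)\right) = - \frac{715}{469} - \left(\frac{1}{2} - 3\right) \left(25 + \left(\frac{1}{2} - 3\right)\right) = - \frac{715}{469} - - \frac{5 \left(25 - \frac{5}{2}\right)}{2} = - \frac{715}{469} - \left(- \frac{5}{2}\right) \frac{45}{2} = - \frac{715}{469} - - \frac{225}{4} = - \frac{715}{469} + \frac{225}{4} = \frac{102665}{1876}$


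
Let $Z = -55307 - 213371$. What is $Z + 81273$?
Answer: $-187405$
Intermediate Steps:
$Z = -268678$
$Z + 81273 = -268678 + 81273 = -187405$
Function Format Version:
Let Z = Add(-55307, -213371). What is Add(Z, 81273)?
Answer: -187405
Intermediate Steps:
Z = -268678
Add(Z, 81273) = Add(-268678, 81273) = -187405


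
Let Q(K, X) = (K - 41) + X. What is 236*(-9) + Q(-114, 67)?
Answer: -2212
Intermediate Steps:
Q(K, X) = -41 + K + X (Q(K, X) = (-41 + K) + X = -41 + K + X)
236*(-9) + Q(-114, 67) = 236*(-9) + (-41 - 114 + 67) = -2124 - 88 = -2212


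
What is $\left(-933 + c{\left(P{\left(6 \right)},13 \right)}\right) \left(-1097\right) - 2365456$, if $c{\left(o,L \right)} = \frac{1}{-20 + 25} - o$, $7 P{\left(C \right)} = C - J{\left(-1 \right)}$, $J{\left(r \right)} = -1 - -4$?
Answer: $- \frac{46959649}{35} \approx -1.3417 \cdot 10^{6}$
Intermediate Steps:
$J{\left(r \right)} = 3$ ($J{\left(r \right)} = -1 + 4 = 3$)
$P{\left(C \right)} = - \frac{3}{7} + \frac{C}{7}$ ($P{\left(C \right)} = \frac{C - 3}{7} = \frac{-3 + C}{7} = - \frac{3}{7} + \frac{C}{7}$)
$c{\left(o,L \right)} = \frac{1}{5} - o$
$\left(-933 + c{\left(P{\left(6 \right)},13 \right)}\right) \left(-1097\right) - 2365456 = \left(-933 + \left(\frac{1}{5} - \left(- \frac{3}{7} + \frac{1}{7} \cdot 6\right)\right)\right) \left(-1097\right) - 2365456 = \left(-933 + \left(\frac{1}{5} - \left(- \frac{3}{7} + \frac{6}{7}\right)\right)\right) \left(-1097\right) - 2365456 = \left(-933 + \left(\frac{1}{5} - \frac{3}{7}\right)\right) \left(-1097\right) - 2365456 = \left(-933 - \frac{8}{35}\right) \left(-1097\right) - 2365456 = \left(- \frac{32663}{35}\right) \left(-1097\right) - 2365456 = \frac{35831311}{35} - 2365456 = - \frac{46959649}{35}$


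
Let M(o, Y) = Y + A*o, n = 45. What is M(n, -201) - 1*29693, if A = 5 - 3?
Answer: -29804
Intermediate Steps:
A = 2
M(o, Y) = Y + 2*o
M(n, -201) - 1*29693 = (-201 + 2*45) - 1*29693 = (-201 + 90) - 29693 = -111 - 29693 = -29804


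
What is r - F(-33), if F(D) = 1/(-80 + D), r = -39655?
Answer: -4481014/113 ≈ -39655.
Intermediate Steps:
r - F(-33) = -39655 - 1/(-80 - 33) = -39655 - 1/(-113) = -39655 - 1*(-1/113) = -39655 + 1/113 = -4481014/113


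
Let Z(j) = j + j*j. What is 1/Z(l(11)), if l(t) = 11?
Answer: 1/132 ≈ 0.0075758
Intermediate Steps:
Z(j) = j + j²
1/Z(l(11)) = 1/(11*(1 + 11)) = 1/(11*12) = 1/132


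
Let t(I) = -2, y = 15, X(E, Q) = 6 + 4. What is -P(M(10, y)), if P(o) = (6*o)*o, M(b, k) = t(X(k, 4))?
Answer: -24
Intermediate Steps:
X(E, Q) = 10
M(b, k) = -2
P(o) = 6*o**2
-P(M(10, y)) = -6*(-2)**2 = -6*4 = -1*24 = -24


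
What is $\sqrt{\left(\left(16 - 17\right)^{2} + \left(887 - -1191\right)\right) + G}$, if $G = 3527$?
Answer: $\sqrt{5606} \approx 74.873$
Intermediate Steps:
$\sqrt{\left(\left(16 - 17\right)^{2} + \left(887 - -1191\right)\right) + G} = \sqrt{\left(\left(16 - 17\right)^{2} + \left(887 - -1191\right)\right) + 3527} = \sqrt{\left(\left(-1\right)^{2} + \left(887 + 1191\right)\right) + 3527} = \sqrt{\left(1 + 2078\right) + 3527} = \sqrt{2079 + 3527} = \sqrt{5606}$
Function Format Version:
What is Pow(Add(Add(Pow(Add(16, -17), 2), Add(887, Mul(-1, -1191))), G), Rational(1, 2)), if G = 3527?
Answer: Pow(5606, Rational(1, 2)) ≈ 74.873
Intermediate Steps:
Pow(Add(Add(Pow(Add(16, -17), 2), Add(887, Mul(-1, -1191))), G), Rational(1, 2)) = Pow(Add(Add(Pow(Add(16, -17), 2), Add(887, Mul(-1, -1191))), 3527), Rational(1, 2)) = Pow(Add(Add(Pow(-1, 2), Add(887, 1191)), 3527), Rational(1, 2)) = Pow(Add(Add(1, 2078), 3527), Rational(1, 2)) = Pow(Add(2079, 3527), Rational(1, 2)) = Pow(5606, Rational(1, 2))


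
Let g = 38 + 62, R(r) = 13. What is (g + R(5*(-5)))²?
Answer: 12769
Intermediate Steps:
g = 100
(g + R(5*(-5)))² = (100 + 13)² = 113² = 12769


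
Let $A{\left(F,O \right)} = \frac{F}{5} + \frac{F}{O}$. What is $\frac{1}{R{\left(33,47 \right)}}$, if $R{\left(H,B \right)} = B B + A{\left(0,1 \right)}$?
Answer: $\frac{1}{2209} \approx 0.00045269$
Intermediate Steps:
$A{\left(F,O \right)} = \frac{F}{5} + \frac{F}{O}$ ($A{\left(F,O \right)} = F \frac{1}{5} + \frac{F}{O} = \frac{F}{5} + \frac{F}{O}$)
$R{\left(H,B \right)} = B^{2}$ ($R{\left(H,B \right)} = B B + \left(\frac{1}{5} \cdot 0 + \frac{0}{1}\right) = B^{2} + \left(0 + 0 \cdot 1\right) = B^{2} + \left(0 + 0\right) = B^{2} + 0 = B^{2}$)
$\frac{1}{R{\left(33,47 \right)}} = \frac{1}{47^{2}} = \frac{1}{2209}$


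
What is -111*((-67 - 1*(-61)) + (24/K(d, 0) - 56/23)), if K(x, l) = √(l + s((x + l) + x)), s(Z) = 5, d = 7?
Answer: 21534/23 - 2664*√5/5 ≈ -255.12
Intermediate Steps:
K(x, l) = √(5 + l) (K(x, l) = √(l + 5) = √(5 + l))
-111*((-67 - 1*(-61)) + (24/K(d, 0) - 56/23)) = -111*((-67 - 1*(-61)) + (24/(√(5 + 0)) - 56/23)) = -111*((-67 + 61) + (24/(√5) - 56*1/23)) = -111*(-6 + (24*(√5/5) - 56/23)) = -111*(-6 + (24*√5/5 - 56/23)) = -111*(-6 + (-56/23 + 24*√5/5)) = -111*(-194/23 + 24*√5/5) = 21534/23 - 2664*√5/5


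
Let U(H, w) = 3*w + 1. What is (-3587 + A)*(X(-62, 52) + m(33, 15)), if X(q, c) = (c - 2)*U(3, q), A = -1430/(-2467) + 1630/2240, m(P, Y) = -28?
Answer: 9192097108745/276304 ≈ 3.3268e+7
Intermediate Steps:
A = 722441/552608 (A = -1430*(-1/2467) + 1630*(1/2240) = 1430/2467 + 163/224 = 722441/552608 ≈ 1.3073)
U(H, w) = 1 + 3*w
X(q, c) = (1 + 3*q)*(-2 + c) (X(q, c) = (c - 2)*(1 + 3*q) = (-2 + c)*(1 + 3*q) = (1 + 3*q)*(-2 + c))
(-3587 + A)*(X(-62, 52) + m(33, 15)) = (-3587 + 722441/552608)*((1 + 3*(-62))*(-2 + 52) - 28) = -1981482455*((1 - 186)*50 - 28)/552608 = -1981482455*(-185*50 - 28)/552608 = -1981482455*(-9250 - 28)/552608 = -1981482455/552608*(-9278) = 9192097108745/276304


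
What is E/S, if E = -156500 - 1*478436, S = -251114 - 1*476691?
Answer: 634936/727805 ≈ 0.87240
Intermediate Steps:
S = -727805 (S = -251114 - 476691 = -727805)
E = -634936 (E = -156500 - 478436 = -634936)
E/S = -634936/(-727805) = -634936*(-1/727805) = 634936/727805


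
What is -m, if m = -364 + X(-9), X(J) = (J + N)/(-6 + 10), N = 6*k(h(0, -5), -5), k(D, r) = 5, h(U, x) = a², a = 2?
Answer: 1435/4 ≈ 358.75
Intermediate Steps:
h(U, x) = 4 (h(U, x) = 2² = 4)
N = 30 (N = 6*5 = 30)
X(J) = 15/2 + J/4 (X(J) = (J + 30)/(-6 + 10) = (30 + J)/4 = (30 + J)*(¼) = 15/2 + J/4)
m = -1435/4 (m = -364 + (15/2 + (¼)*(-9)) = -364 + (15/2 - 9/4) = -364 + 21/4 = -1435/4 ≈ -358.75)
-m = -1*(-1435/4) = 1435/4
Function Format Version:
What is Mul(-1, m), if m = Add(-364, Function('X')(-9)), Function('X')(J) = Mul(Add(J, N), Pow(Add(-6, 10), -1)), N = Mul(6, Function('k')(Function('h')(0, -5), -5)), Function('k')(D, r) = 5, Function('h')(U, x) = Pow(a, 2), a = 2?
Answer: Rational(1435, 4) ≈ 358.75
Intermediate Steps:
Function('h')(U, x) = 4 (Function('h')(U, x) = Pow(2, 2) = 4)
N = 30 (N = Mul(6, 5) = 30)
Function('X')(J) = Add(Rational(15, 2), Mul(Rational(1, 4), J)) (Function('X')(J) = Mul(Add(J, 30), Pow(Add(-6, 10), -1)) = Mul(Add(30, J), Pow(4, -1)) = Mul(Add(30, J), Rational(1, 4)) = Add(Rational(15, 2), Mul(Rational(1, 4), J)))
m = Rational(-1435, 4) (m = Add(-364, Add(Rational(15, 2), Mul(Rational(1, 4), -9))) = Add(-364, Add(Rational(15, 2), Rational(-9, 4))) = Add(-364, Rational(21, 4)) = Rational(-1435, 4) ≈ -358.75)
Mul(-1, m) = Mul(-1, Rational(-1435, 4)) = Rational(1435, 4)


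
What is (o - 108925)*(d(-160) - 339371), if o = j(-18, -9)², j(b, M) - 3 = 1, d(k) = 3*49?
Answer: 36944546616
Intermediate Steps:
d(k) = 147
j(b, M) = 4 (j(b, M) = 3 + 1 = 4)
o = 16 (o = 4² = 16)
(o - 108925)*(d(-160) - 339371) = (16 - 108925)*(147 - 339371) = -108909*(-339224) = 36944546616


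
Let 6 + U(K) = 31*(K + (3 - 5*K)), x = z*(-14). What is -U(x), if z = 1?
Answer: -1823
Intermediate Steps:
x = -14 (x = 1*(-14) = -14)
U(K) = 87 - 124*K (U(K) = -6 + 31*(K + (3 - 5*K)) = -6 + 31*(3 - 4*K) = -6 + (93 - 124*K) = 87 - 124*K)
-U(x) = -(87 - 124*(-14)) = -(87 + 1736) = -1*1823 = -1823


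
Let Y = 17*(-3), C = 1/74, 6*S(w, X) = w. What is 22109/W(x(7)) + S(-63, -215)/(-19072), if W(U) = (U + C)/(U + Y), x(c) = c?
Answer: -2745868455277/19796736 ≈ -1.3870e+5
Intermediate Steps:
S(w, X) = w/6
C = 1/74 ≈ 0.013514
Y = -51
W(U) = (1/74 + U)/(-51 + U) (W(U) = (U + 1/74)/(U - 51) = (1/74 + U)/(-51 + U))
22109/W(x(7)) + S(-63, -215)/(-19072) = 22109/(((1/74 + 7)/(-51 + 7))) + ((1/6)*(-63))/(-19072) = 22109/(((519/74)/(-44))) - 21/2*(-1/19072) = 22109/((-1/44*519/74)) + 21/38144 = 22109/(-519/3256) + 21/38144 = 22109*(-3256/519) + 21/38144 = -71986904/519 + 21/38144 = -2745868455277/19796736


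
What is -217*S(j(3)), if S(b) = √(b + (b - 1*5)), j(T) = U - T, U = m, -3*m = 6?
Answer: -217*I*√15 ≈ -840.44*I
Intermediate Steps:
m = -2 (m = -⅓*6 = -2)
U = -2
j(T) = -2 - T
S(b) = √(-5 + 2*b) (S(b) = √(b + (b - 5)) = √(b + (-5 + b)) = √(-5 + 2*b))
-217*S(j(3)) = -217*√(-5 + 2*(-2 - 1*3)) = -217*√(-5 + 2*(-2 - 3)) = -217*√(-5 + 2*(-5)) = -217*√(-5 - 10) = -217*I*√15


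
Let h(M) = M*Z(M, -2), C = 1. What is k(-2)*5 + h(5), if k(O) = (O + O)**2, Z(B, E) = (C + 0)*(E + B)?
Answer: 95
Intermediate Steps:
Z(B, E) = B + E (Z(B, E) = (1 + 0)*(E + B) = 1*(B + E) = B + E)
h(M) = M*(-2 + M) (h(M) = M*(M - 2) = M*(-2 + M))
k(O) = 4*O**2 (k(O) = (2*O)**2 = 4*O**2)
k(-2)*5 + h(5) = (4*(-2)**2)*5 + 5*(-2 + 5) = (4*4)*5 + 5*3 = 16*5 + 15 = 80 + 15 = 95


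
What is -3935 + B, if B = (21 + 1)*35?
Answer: -3165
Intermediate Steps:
B = 770 (B = 22*35 = 770)
-3935 + B = -3935 + 770 = -3165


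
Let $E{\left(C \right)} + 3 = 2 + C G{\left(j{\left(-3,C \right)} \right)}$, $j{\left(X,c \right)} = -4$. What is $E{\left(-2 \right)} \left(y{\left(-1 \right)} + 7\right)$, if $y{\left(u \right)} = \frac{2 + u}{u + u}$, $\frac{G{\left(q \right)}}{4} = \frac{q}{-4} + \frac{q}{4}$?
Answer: $- \frac{13}{2} \approx -6.5$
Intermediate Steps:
$G{\left(q \right)} = 0$ ($G{\left(q \right)} = 4 \left(\frac{q}{-4} + \frac{q}{4}\right) = 4 \left(q \left(- \frac{1}{4}\right) + q \frac{1}{4}\right) = 4 \left(- \frac{q}{4} + \frac{q}{4}\right) = 4 \cdot 0 = 0$)
$y{\left(u \right)} = \frac{2 + u}{2 u}$
$E{\left(C \right)} = -1$ ($E{\left(C \right)} = -3 + \left(2 + C 0\right) = -3 + \left(2 + 0\right) = -3 + 2 = -1$)
$E{\left(-2 \right)} \left(y{\left(-1 \right)} + 7\right) = - (\frac{2 - 1}{2 \left(-1\right)} + 7) = - (\frac{1}{2} \left(-1\right) 1 + 7) = - (- \frac{1}{2} + 7) = \left(-1\right) \frac{13}{2} = - \frac{13}{2}$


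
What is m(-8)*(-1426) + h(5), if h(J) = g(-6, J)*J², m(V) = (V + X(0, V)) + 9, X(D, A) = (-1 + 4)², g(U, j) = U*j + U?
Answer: -15160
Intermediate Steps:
g(U, j) = U + U*j
X(D, A) = 9 (X(D, A) = 3² = 9)
m(V) = 18 + V (m(V) = (V + 9) + 9 = (9 + V) + 9 = 18 + V)
h(J) = J²*(-6 - 6*J) (h(J) = (-6*(1 + J))*J² = (-6 - 6*J)*J² = J²*(-6 - 6*J))
m(-8)*(-1426) + h(5) = (18 - 8)*(-1426) + 6*5²*(-1 - 1*5) = 10*(-1426) + 6*25*(-1 - 5) = -14260 + 6*25*(-6) = -14260 - 900 = -15160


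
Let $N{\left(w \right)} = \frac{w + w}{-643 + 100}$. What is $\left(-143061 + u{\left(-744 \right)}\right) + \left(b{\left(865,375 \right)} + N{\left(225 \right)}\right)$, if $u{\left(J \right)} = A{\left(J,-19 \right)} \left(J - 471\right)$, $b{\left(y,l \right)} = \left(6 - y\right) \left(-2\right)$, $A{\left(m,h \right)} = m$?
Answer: $\frac{138033527}{181} \approx 7.6262 \cdot 10^{5}$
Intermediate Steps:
$b{\left(y,l \right)} = -12 + 2 y$
$u{\left(J \right)} = J \left(-471 + J\right)$ ($u{\left(J \right)} = J \left(J - 471\right) = J \left(-471 + J\right)$)
$N{\left(w \right)} = - \frac{2 w}{543}$ ($N{\left(w \right)} = \frac{2 w}{-543} = 2 w \left(- \frac{1}{543}\right) = - \frac{2 w}{543}$)
$\left(-143061 + u{\left(-744 \right)}\right) + \left(b{\left(865,375 \right)} + N{\left(225 \right)}\right) = \left(-143061 - 744 \left(-471 - 744\right)\right) + \left(\left(-12 + 2 \cdot 865\right) - \frac{150}{181}\right) = \left(-143061 - -903960\right) + \left(\left(-12 + 1730\right) - \frac{150}{181}\right) = \left(-143061 + 903960\right) + \left(1718 - \frac{150}{181}\right) = 760899 + \frac{310808}{181} = \frac{138033527}{181}$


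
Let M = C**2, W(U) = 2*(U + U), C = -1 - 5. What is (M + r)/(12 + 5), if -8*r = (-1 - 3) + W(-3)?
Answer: 38/17 ≈ 2.2353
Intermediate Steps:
C = -6
W(U) = 4*U (W(U) = 2*(2*U) = 4*U)
M = 36 (M = (-6)**2 = 36)
r = 2 (r = -((-1 - 3) + 4*(-3))/8 = -(-4 - 12)/8 = -1/8*(-16) = 2)
(M + r)/(12 + 5) = (36 + 2)/(12 + 5) = 38/17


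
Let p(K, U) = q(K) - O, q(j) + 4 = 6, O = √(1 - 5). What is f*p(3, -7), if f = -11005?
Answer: -22010 + 22010*I ≈ -22010.0 + 22010.0*I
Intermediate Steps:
O = 2*I (O = √(-4) = 2*I ≈ 2.0*I)
q(j) = 2 (q(j) = -4 + 6 = 2)
p(K, U) = 2 - 2*I
f*p(3, -7) = -11005*(2 - 2*I) = -22010 + 22010*I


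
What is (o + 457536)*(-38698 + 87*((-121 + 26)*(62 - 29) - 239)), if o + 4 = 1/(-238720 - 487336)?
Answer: -27591689302026669/181514 ≈ -1.5201e+11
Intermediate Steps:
o = -2904225/726056 (o = -4 + 1/(-238720 - 487336) = -4 + 1/(-726056) = -4 - 1/726056 = -2904225/726056 ≈ -4.0000)
(o + 457536)*(-38698 + 87*((-121 + 26)*(62 - 29) - 239)) = (-2904225/726056 + 457536)*(-38698 + 87*((-121 + 26)*(62 - 29) - 239)) = 332193853791*(-38698 + 87*(-95*33 - 239))/726056 = 332193853791*(-38698 + 87*(-3135 - 239))/726056 = 332193853791*(-38698 + 87*(-3374))/726056 = 332193853791*(-38698 - 293538)/726056 = (332193853791/726056)*(-332236) = -27591689302026669/181514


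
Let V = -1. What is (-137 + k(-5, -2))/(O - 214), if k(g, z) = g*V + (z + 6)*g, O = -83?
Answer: 152/297 ≈ 0.51178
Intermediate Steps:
k(g, z) = -g + g*(6 + z) (k(g, z) = g*(-1) + (z + 6)*g = -g + (6 + z)*g = -g + g*(6 + z))
(-137 + k(-5, -2))/(O - 214) = (-137 - 5*(5 - 2))/(-83 - 214) = (-137 - 5*3)/(-297) = (-137 - 15)*(-1/297) = -152*(-1/297) = 152/297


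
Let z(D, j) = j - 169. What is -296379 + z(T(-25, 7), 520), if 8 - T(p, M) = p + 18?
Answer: -296028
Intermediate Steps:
T(p, M) = -10 - p (T(p, M) = 8 - (p + 18) = 8 - (18 + p) = 8 + (-18 - p) = -10 - p)
z(D, j) = -169 + j
-296379 + z(T(-25, 7), 520) = -296379 + (-169 + 520) = -296379 + 351 = -296028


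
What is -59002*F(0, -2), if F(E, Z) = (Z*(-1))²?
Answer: -236008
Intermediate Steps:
F(E, Z) = Z² (F(E, Z) = (-Z)² = Z²)
-59002*F(0, -2) = -59002*(-2)² = -59002*4 = -236008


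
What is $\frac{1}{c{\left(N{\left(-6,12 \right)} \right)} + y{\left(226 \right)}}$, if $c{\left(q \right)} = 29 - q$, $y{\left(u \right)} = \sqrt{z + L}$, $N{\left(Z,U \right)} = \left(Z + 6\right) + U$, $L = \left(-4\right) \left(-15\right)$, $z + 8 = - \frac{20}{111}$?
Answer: $\frac{1887}{26327} - \frac{2 \sqrt{159618}}{26327} \approx 0.041325$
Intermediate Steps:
$z = - \frac{908}{111}$ ($z = -8 - \frac{20}{111} = - \frac{908}{111} \approx -8.1802$)
$L = 60$
$N{\left(Z,U \right)} = 6 + U + Z$ ($N{\left(Z,U \right)} = \left(6 + Z\right) + U = 6 + U + Z$)
$y{\left(u \right)} = \frac{2 \sqrt{159618}}{111}$ ($y{\left(u \right)} = \sqrt{- \frac{908}{111} + 60} = \sqrt{\frac{5752}{111}} = \frac{2 \sqrt{159618}}{111}$)
$\frac{1}{c{\left(N{\left(-6,12 \right)} \right)} + y{\left(226 \right)}} = \frac{1}{\left(29 - \left(6 + 12 - 6\right)\right) + \frac{2 \sqrt{159618}}{111}} = \frac{1}{\left(29 - 12\right) + \frac{2 \sqrt{159618}}{111}} = \frac{1}{17 + \frac{2 \sqrt{159618}}{111}}$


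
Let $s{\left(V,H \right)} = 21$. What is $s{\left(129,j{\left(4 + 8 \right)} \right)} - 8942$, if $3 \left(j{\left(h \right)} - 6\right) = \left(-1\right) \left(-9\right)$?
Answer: $-8921$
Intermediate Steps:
$j{\left(h \right)} = 9$ ($j{\left(h \right)} = 6 + \frac{\left(-1\right) \left(-9\right)}{3} = 6 + \frac{1}{3} \cdot 9 = 6 + 3 = 9$)
$s{\left(129,j{\left(4 + 8 \right)} \right)} - 8942 = 21 - 8942 = -8921$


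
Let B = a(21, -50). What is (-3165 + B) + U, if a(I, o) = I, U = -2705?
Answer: -5849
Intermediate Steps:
B = 21
(-3165 + B) + U = (-3165 + 21) - 2705 = -3144 - 2705 = -5849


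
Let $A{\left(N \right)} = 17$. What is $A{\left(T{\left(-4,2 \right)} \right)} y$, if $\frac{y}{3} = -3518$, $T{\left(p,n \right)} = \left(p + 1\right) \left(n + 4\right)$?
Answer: $-179418$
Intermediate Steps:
$T{\left(p,n \right)} = \left(1 + p\right) \left(4 + n\right)$
$y = -10554$ ($y = 3 \left(-3518\right) = -10554$)
$A{\left(T{\left(-4,2 \right)} \right)} y = 17 \left(-10554\right) = -179418$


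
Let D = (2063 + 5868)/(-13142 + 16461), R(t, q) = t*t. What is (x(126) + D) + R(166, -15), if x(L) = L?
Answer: 91884489/3319 ≈ 27684.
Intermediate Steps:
R(t, q) = t²
D = 7931/3319 ≈ 2.3896
(x(126) + D) + R(166, -15) = (126 + 7931/3319) + 166² = 426125/3319 + 27556 = 91884489/3319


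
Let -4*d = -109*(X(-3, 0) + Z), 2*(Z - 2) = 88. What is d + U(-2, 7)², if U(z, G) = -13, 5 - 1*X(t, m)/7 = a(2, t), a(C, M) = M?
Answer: 5897/2 ≈ 2948.5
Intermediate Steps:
Z = 46 (Z = 2 + (½)*88 = 2 + 44 = 46)
X(t, m) = 35 - 7*t
d = 5559/2 (d = -(-109)*((35 - 7*(-3)) + 46)/4 = -(-109)*((35 + 21) + 46)/4 = -(-109)*(56 + 46)/4 = -(-109)*102/4 = -¼*(-11118) = 5559/2 ≈ 2779.5)
d + U(-2, 7)² = 5559/2 + (-13)² = 5559/2 + 169 = 5897/2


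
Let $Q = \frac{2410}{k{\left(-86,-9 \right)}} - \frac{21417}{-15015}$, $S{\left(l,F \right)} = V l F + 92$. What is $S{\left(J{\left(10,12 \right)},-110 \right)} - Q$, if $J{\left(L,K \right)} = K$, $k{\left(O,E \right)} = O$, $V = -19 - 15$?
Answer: $\frac{880397548}{19565} \approx 44999.0$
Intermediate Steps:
$V = -34$
$S{\left(l,F \right)} = 92 - 34 F l$ ($S{\left(l,F \right)} = - 34 l F + 92 = - 34 F l + 92 = 92 - 34 F l$)
$Q = - \frac{520368}{19565}$ ($Q = \frac{2410}{-86} - \frac{21417}{-15015} = 2410 \left(- \frac{1}{86}\right) - - \frac{649}{455} = - \frac{1205}{43} + \frac{649}{455} = - \frac{520368}{19565} \approx -26.597$)
$S{\left(J{\left(10,12 \right)},-110 \right)} - Q = \left(92 - \left(-3740\right) 12\right) - - \frac{520368}{19565} = \left(92 + 44880\right) + \frac{520368}{19565} = 44972 + \frac{520368}{19565} = \frac{880397548}{19565}$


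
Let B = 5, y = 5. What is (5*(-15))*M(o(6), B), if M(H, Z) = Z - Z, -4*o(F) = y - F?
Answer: 0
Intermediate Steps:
o(F) = -5/4 + F/4 (o(F) = -(5 - F)/4 = -5/4 + F/4)
M(H, Z) = 0
(5*(-15))*M(o(6), B) = (5*(-15))*0 = -75*0 = 0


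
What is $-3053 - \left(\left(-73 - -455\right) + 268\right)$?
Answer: $-3703$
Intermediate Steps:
$-3053 - \left(\left(-73 - -455\right) + 268\right) = -3053 - \left(\left(-73 + \left(-365 + 820\right)\right) + 268\right) = -3053 - \left(\left(-73 + 455\right) + 268\right) = -3053 - \left(382 + 268\right) = -3053 - 650 = -3703$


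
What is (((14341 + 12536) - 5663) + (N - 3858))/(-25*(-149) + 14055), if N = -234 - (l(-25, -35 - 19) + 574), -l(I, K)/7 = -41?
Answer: 2323/2540 ≈ 0.91457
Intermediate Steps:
l(I, K) = 287 (l(I, K) = -7*(-41) = 287)
N = -1095 (N = -234 - (287 + 574) = -234 - 1*861 = -234 - 861 = -1095)
(((14341 + 12536) - 5663) + (N - 3858))/(-25*(-149) + 14055) = (((14341 + 12536) - 5663) + (-1095 - 3858))/(-25*(-149) + 14055) = ((26877 - 5663) - 4953)/(3725 + 14055) = (21214 - 4953)/17780 = 16261*(1/17780) = 2323/2540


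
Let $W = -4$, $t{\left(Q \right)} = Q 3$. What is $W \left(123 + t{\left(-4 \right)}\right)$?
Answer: $-444$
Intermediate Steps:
$t{\left(Q \right)} = 3 Q$
$W \left(123 + t{\left(-4 \right)}\right) = - 4 \left(123 + 3 \left(-4\right)\right) = - 4 \left(123 - 12\right) = \left(-4\right) 111 = -444$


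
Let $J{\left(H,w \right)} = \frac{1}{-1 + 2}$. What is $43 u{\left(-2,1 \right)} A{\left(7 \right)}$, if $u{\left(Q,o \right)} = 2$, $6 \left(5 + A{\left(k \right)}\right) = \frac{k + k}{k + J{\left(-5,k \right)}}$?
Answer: $- \frac{4859}{12} \approx -404.92$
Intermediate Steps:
$J{\left(H,w \right)} = 1$ ($J{\left(H,w \right)} = 1^{-1} = 1$)
$A{\left(k \right)} = -5 + \frac{k}{3 \left(1 + k\right)}$ ($A{\left(k \right)} = -5 + \frac{\left(k + k\right) \frac{1}{k + 1}}{6} = -5 + \frac{2 k \frac{1}{1 + k}}{6} = -5 + \frac{k}{3 \left(1 + k\right)}$)
$43 u{\left(-2,1 \right)} A{\left(7 \right)} = 43 \cdot 2 \frac{-15 - 98}{3 \left(1 + 7\right)} = 86 \frac{-15 - 98}{3 \cdot 8} = 86 \cdot \frac{1}{3} \cdot \frac{1}{8} \left(-113\right) = 86 \left(- \frac{113}{24}\right) = - \frac{4859}{12}$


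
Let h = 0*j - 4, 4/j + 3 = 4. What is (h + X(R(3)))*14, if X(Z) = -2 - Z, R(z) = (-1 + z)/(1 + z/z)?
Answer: -98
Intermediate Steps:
j = 4 (j = 4/(-3 + 4) = 4/1 = 4*1 = 4)
R(z) = -½ + z/2 (R(z) = (-1 + z)/(1 + 1) = (-1 + z)/2 = (-1 + z)*(½) = -½ + z/2)
h = -4 (h = 0*4 - 4 = 0 - 4 = -4)
(h + X(R(3)))*14 = (-4 + (-2 - (-½ + (½)*3)))*14 = (-4 + (-2 - (-½ + 3/2)))*14 = (-4 + (-2 - 1*1))*14 = (-4 + (-2 - 1))*14 = (-4 - 3)*14 = -7*14 = -98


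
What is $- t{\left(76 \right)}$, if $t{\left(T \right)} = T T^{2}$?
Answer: $-438976$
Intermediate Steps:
$t{\left(T \right)} = T^{3}$
$- t{\left(76 \right)} = - 76^{3} = \left(-1\right) 438976 = -438976$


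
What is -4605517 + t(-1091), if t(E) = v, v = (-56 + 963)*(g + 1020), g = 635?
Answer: -3104432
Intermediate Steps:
v = 1501085 (v = (-56 + 963)*(635 + 1020) = 907*1655 = 1501085)
t(E) = 1501085
-4605517 + t(-1091) = -4605517 + 1501085 = -3104432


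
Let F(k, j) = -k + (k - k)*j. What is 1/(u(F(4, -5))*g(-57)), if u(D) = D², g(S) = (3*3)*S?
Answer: -1/8208 ≈ -0.00012183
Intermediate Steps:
g(S) = 9*S
F(k, j) = -k (F(k, j) = -k + 0*j = -k + 0 = -k)
1/(u(F(4, -5))*g(-57)) = 1/((-1*4)²*(9*(-57))) = 1/((-4)²*(-513)) = 1/(16*(-513)) = 1/(-8208) = -1/8208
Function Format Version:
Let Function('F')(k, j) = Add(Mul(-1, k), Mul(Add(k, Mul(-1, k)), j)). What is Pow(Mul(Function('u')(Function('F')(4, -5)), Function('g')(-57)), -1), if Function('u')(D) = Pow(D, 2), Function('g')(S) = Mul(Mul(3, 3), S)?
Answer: Rational(-1, 8208) ≈ -0.00012183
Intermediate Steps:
Function('g')(S) = Mul(9, S)
Function('F')(k, j) = Mul(-1, k) (Function('F')(k, j) = Add(Mul(-1, k), Mul(0, j)) = Add(Mul(-1, k), 0) = Mul(-1, k))
Pow(Mul(Function('u')(Function('F')(4, -5)), Function('g')(-57)), -1) = Pow(Mul(Pow(Mul(-1, 4), 2), Mul(9, -57)), -1) = Pow(Mul(Pow(-4, 2), -513), -1) = Pow(Mul(16, -513), -1) = Pow(-8208, -1) = Rational(-1, 8208)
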